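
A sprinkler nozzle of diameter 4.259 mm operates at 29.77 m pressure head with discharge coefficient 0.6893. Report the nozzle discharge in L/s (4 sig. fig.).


Approach: apply the orifice equation, Q = Cd*A*sqrt(2*g*h), A = pi*(d/2)^2.
A = pi*(4.259e-3/2)^2 = 1.42464e-05 m^2
Q = 0.6893 * 1.42464e-05 * sqrt(2*9.81*29.77) * 1000 = 0.2373 L/s
Therefore the nozzle discharge = 0.2373 L/s.


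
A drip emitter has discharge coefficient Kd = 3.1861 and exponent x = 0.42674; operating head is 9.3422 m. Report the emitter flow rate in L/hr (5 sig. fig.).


Approach: apply the emitter characteristic equation, q = Kd * h^x.
q = 3.1861 * 9.3422^0.42674 = 8.2678 L/hr
Therefore the emitter flow rate = 8.2678 L/hr.


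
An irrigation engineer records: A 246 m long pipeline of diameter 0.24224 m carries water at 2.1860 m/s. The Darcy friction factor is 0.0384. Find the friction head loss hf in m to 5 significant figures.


Approach: apply the Darcy-Weisbach equation, hf = f*(L/D)*(v^2/(2g)).
hf = 0.0384 * (246/0.24224) * (2.1860^2 / (2*9.81))
hf = 9.4978 m
Therefore the friction head loss hf = 9.4978 m.


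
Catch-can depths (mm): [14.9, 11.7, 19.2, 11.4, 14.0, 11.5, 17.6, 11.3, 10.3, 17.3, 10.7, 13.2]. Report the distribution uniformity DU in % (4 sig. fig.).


Approach: apply the low-quarter distribution uniformity, DU = (mean of lowest quarter of readings / overall mean)*100.
sorted lowest 3 of 12: [10.3, 10.7, 11.3] -> mean = 10.7667 mm
overall mean = 13.5917 mm
DU = (10.7667/13.5917)*100 = 79.22 %
Therefore the distribution uniformity DU = 79.22 %.


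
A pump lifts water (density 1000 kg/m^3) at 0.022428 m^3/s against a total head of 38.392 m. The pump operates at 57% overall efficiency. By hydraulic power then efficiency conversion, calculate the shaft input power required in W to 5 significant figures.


Approach: apply hydraulic power then efficiency conversion, P = rho*g*Q*H; P_in = P/eta.
Step 1 — hydraulic power (P = rho*g*Q*H):
  P = 1000 * 9.81 * 0.022428 * 38.392 = 8446.957 W
Step 2 — input power: P_in = P/eta = 8446.957 / 0.57 = 14819 W
Therefore the shaft input power required = 14819 W.


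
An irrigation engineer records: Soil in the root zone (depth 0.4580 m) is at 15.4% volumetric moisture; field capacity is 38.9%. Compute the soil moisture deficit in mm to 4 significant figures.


Approach: apply the soil moisture deficit relation, SMD = (FC - theta)/100 * depth * 1000.
SMD = (38.9 - 15.4)/100 * 0.4580 * 1000 = 107.6 mm
Therefore the soil moisture deficit = 107.6 mm.


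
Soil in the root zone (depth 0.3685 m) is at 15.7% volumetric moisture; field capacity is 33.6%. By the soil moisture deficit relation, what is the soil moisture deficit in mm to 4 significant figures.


Approach: apply the soil moisture deficit relation, SMD = (FC - theta)/100 * depth * 1000.
SMD = (33.6 - 15.7)/100 * 0.3685 * 1000 = 65.96 mm
Therefore the soil moisture deficit = 65.96 mm.


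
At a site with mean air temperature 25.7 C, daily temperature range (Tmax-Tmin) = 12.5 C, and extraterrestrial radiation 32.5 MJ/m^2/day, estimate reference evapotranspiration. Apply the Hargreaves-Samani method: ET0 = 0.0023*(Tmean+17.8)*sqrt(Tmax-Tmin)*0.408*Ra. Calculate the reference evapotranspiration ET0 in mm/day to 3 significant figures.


ET0 = 0.0023*(25.7+17.8)*sqrt(12.5)*0.408*32.5 = 4.69 mm/day
Therefore the reference evapotranspiration ET0 = 4.69 mm/day.


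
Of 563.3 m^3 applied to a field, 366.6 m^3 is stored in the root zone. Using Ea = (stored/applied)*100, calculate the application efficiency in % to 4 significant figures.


Ea = (366.6/563.3)*100 = 65.08 %
Therefore the application efficiency = 65.08 %.


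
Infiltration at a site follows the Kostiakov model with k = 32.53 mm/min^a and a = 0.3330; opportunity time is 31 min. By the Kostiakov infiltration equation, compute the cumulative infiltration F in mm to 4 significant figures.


Approach: apply the Kostiakov infiltration equation, F = k*t^a.
F = 32.53 * 31^0.3330 = 102.1 mm
Therefore the cumulative infiltration F = 102.1 mm.


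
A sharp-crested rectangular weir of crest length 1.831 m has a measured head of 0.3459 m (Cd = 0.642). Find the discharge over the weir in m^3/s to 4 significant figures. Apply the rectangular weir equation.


Approach: apply the rectangular weir equation, Q = (2/3)*Cd*L*sqrt(2g)*H^1.5.
Q = (2/3)*0.642*1.831*sqrt(2*9.81)*0.3459^1.5 = 0.7062 m^3/s
Therefore the discharge over the weir = 0.7062 m^3/s.


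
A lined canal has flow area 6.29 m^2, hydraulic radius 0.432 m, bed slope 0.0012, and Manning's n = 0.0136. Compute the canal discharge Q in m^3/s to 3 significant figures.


Approach: apply Manning's equation, Q = (1/n)*A*R^(2/3)*S^(1/2).
Q = (1/0.0136) * 6.29 * 0.432^(2/3) * 0.0012^(1/2) = 9.16 m^3/s
Therefore the canal discharge Q = 9.16 m^3/s.


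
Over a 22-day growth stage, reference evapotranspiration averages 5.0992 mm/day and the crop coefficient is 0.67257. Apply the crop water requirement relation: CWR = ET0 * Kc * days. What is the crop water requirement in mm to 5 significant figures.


CWR = 5.0992 * 0.67257 * 22 = 75.451 mm
Therefore the crop water requirement = 75.451 mm.


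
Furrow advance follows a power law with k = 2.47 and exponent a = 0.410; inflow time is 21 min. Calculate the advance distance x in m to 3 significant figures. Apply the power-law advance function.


Approach: apply the power-law advance function, x = k*t^a.
x = 2.47 * 21^0.410 = 8.61 m
Therefore the advance distance x = 8.61 m.


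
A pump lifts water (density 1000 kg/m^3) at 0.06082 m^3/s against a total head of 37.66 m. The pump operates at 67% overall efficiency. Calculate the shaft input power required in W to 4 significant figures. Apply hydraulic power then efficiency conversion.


Approach: apply hydraulic power then efficiency conversion, P = rho*g*Q*H; P_in = P/eta.
Step 1 — hydraulic power (P = rho*g*Q*H):
  P = 1000 * 9.81 * 0.06082 * 37.66 = 22469.6 W
Step 2 — input power: P_in = P/eta = 22469.6 / 0.67 = 33540 W
Therefore the shaft input power required = 33540 W.


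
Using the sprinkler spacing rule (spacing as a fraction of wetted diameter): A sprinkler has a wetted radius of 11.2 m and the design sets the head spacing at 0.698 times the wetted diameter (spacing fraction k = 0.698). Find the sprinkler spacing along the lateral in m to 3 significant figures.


Approach: apply the sprinkler spacing rule (spacing as a fraction of wetted diameter), S = k*(2*R).
S = 0.698 * (2 * 11.2) = 15.6 m
Therefore the sprinkler spacing along the lateral = 15.6 m.


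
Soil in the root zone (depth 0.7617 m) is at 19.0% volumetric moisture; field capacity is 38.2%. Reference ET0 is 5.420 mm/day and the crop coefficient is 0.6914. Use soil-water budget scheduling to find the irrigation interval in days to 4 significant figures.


Approach: apply soil-water budget scheduling, SMD = (FC-theta)/100*depth*1000; ETc = ET0*Kc; interval = SMD/ETc.
Step 1 — soil moisture deficit:
  SMD = (38.2 - 19.0)/100 * 0.7617 * 1000 = 146.246 mm
Step 2 — daily crop ET (ETc = ET0*Kc):
  ETc = 5.420 * 0.6914 = 3.74739 mm/day
Step 3 — irrigation interval (SMD/ETc):
  interval = 146.246 / 3.74739 = 39.03 days
Therefore the irrigation interval = 39.03 days.


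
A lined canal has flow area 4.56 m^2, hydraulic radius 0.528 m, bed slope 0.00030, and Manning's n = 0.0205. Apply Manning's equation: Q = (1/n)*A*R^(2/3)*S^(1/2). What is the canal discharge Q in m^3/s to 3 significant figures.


Q = (1/0.0205) * 4.56 * 0.528^(2/3) * 0.00030^(1/2) = 2.52 m^3/s
Therefore the canal discharge Q = 2.52 m^3/s.


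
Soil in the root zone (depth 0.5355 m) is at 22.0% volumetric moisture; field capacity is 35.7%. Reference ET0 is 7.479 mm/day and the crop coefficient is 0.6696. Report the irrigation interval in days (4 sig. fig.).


Approach: apply soil-water budget scheduling, SMD = (FC-theta)/100*depth*1000; ETc = ET0*Kc; interval = SMD/ETc.
Step 1 — soil moisture deficit:
  SMD = (35.7 - 22.0)/100 * 0.5355 * 1000 = 73.3635 mm
Step 2 — daily crop ET (ETc = ET0*Kc):
  ETc = 7.479 * 0.6696 = 5.00794 mm/day
Step 3 — irrigation interval (SMD/ETc):
  interval = 73.3635 / 5.00794 = 14.65 days
Therefore the irrigation interval = 14.65 days.


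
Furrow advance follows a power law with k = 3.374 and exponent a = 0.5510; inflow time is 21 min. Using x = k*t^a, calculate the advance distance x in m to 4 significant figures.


x = 3.374 * 21^0.5510 = 18.06 m
Therefore the advance distance x = 18.06 m.


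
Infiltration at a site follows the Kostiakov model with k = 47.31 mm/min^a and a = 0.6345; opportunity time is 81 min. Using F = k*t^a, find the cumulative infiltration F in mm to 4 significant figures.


F = 47.31 * 81^0.6345 = 768.9 mm
Therefore the cumulative infiltration F = 768.9 mm.


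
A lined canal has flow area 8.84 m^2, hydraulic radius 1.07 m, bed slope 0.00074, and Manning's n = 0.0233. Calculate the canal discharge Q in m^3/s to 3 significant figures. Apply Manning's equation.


Approach: apply Manning's equation, Q = (1/n)*A*R^(2/3)*S^(1/2).
Q = (1/0.0233) * 8.84 * 1.07^(2/3) * 0.00074^(1/2) = 10.8 m^3/s
Therefore the canal discharge Q = 10.8 m^3/s.


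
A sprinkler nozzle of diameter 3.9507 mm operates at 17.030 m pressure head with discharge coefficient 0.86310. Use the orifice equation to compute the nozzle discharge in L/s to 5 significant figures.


Approach: apply the orifice equation, Q = Cd*A*sqrt(2*g*h), A = pi*(d/2)^2.
A = pi*(3.9507e-3/2)^2 = 1.225852e-05 m^2
Q = 0.86310 * 1.225852e-05 * sqrt(2*9.81*17.030) * 1000 = 0.19340 L/s
Therefore the nozzle discharge = 0.19340 L/s.


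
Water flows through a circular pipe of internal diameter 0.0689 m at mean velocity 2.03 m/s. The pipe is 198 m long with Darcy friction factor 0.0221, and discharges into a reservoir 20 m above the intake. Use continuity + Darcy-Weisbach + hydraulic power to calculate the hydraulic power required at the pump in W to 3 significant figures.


Approach: apply continuity + Darcy-Weisbach + hydraulic power, Q = A*v; hf = f*(L/D)*(v^2/(2g)); H = static + hf; P = rho*g*Q*H.
Step 1 — flow rate (continuity, Q = A*v):
  A = pi*(0.0689/2)^2 = 0.0037285 m^2
  Q = 0.0037285 * 2.03 = 0.0075688 m^3/s
Step 2 — friction head loss (Darcy-Weisbach):
  hf = 0.0221 * (198/0.0689) * (2.03^2 / (2*9.81))
  hf = 13.339 m
Step 3 — total head: H = 20 + 13.339 = 33.339 m
Step 4 — hydraulic power (P = rho*g*Q*H):
  P = 1000 * 9.81 * 0.0075688 * 33.339 = 2480 W
Therefore the hydraulic power required at the pump = 2480 W.


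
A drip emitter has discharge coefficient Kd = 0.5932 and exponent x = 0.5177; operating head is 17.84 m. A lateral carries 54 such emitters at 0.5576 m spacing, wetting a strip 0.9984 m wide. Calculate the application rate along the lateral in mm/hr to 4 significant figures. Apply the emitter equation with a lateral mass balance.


Approach: apply the emitter equation with a lateral mass balance, q = Kd*h^x; Q = n*q; rate = Q/(n*spacing*width).
Step 1 — single emitter flow (q = Kd*h^x):
  q = 0.5932 * 17.84^0.5177 = 2.63662 L/hr
Step 2 — total lateral flow: Q = 54 * 2.63662 = 142.378 L/hr
Step 3 — wetted area: A = 54 * 0.5576 * 0.9984 = 30.0622 m^2
Step 4 — application rate: Q/A = 142.378/30.0622 = 4.736 mm/hr
Therefore the application rate along the lateral = 4.736 mm/hr.


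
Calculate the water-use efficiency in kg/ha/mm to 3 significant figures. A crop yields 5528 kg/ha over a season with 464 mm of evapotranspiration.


Approach: apply the water-use efficiency ratio, WUE = yield/ET.
WUE = 5528 / 464 = 11.9 kg/ha/mm
Therefore the water-use efficiency = 11.9 kg/ha/mm.


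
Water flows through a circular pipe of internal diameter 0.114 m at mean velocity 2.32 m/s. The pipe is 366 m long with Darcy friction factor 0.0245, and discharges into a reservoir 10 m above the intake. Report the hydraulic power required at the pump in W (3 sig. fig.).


Approach: apply continuity + Darcy-Weisbach + hydraulic power, Q = A*v; hf = f*(L/D)*(v^2/(2g)); H = static + hf; P = rho*g*Q*H.
Step 1 — flow rate (continuity, Q = A*v):
  A = pi*(0.114/2)^2 = 0.010207 m^2
  Q = 0.010207 * 2.32 = 0.023680 m^3/s
Step 2 — friction head loss (Darcy-Weisbach):
  hf = 0.0245 * (366/0.114) * (2.32^2 / (2*9.81))
  hf = 21.578 m
Step 3 — total head: H = 10 + 21.578 = 31.578 m
Step 4 — hydraulic power (P = rho*g*Q*H):
  P = 1000 * 9.81 * 0.023680 * 31.578 = 7340 W
Therefore the hydraulic power required at the pump = 7340 W.


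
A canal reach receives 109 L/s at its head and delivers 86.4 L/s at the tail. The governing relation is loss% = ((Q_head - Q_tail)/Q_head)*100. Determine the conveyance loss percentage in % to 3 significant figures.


loss = ((109 - 86.4)/109)*100 = 20.7 %
Therefore the conveyance loss percentage = 20.7 %.


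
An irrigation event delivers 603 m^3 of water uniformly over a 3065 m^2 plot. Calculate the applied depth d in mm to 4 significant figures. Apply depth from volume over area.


Approach: apply depth from volume over area, d = (V/A)*1000.
d = (603 / 3065) * 1000 = 196.7 mm
Therefore the applied depth d = 196.7 mm.


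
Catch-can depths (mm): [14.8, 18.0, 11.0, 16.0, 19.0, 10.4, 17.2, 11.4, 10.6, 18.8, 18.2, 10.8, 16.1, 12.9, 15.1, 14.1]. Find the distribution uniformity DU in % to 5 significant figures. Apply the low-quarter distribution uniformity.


Approach: apply the low-quarter distribution uniformity, DU = (mean of lowest quarter of readings / overall mean)*100.
sorted lowest 4 of 16: [10.4, 10.6, 10.8, 11.0] -> mean = 10.70000 mm
overall mean = 14.65000 mm
DU = (10.70000/14.65000)*100 = 73.038 %
Therefore the distribution uniformity DU = 73.038 %.


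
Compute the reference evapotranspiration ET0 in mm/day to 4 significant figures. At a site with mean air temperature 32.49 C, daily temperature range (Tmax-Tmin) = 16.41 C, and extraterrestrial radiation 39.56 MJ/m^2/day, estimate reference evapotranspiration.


Approach: apply the Hargreaves-Samani method, ET0 = 0.0023*(Tmean+17.8)*sqrt(Tmax-Tmin)*0.408*Ra.
ET0 = 0.0023*(32.49+17.8)*sqrt(16.41)*0.408*39.56 = 7.563 mm/day
Therefore the reference evapotranspiration ET0 = 7.563 mm/day.


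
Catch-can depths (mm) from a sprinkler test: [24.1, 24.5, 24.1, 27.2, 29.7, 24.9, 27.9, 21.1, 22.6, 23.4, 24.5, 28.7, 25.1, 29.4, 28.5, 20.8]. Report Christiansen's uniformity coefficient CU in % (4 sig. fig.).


Approach: apply Christiansen's uniformity coefficient, CU = (1 - mean_abs_deviation/mean)*100.
mean = 25.4062 mm
mean |d_i - mean| = 2.37031 mm
CU = (1 - 2.37031/25.4062)*100 = 90.67 %
Therefore Christiansen's uniformity coefficient CU = 90.67 %.


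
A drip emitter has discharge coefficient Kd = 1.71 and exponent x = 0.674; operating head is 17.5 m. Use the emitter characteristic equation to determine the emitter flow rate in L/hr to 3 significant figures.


Approach: apply the emitter characteristic equation, q = Kd * h^x.
q = 1.71 * 17.5^0.674 = 11.8 L/hr
Therefore the emitter flow rate = 11.8 L/hr.


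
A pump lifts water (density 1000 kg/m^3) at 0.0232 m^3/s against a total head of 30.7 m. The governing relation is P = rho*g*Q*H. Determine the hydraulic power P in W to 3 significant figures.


P = 1000 * 9.81 * 0.0232 * 30.7 = 6990 W
Therefore the hydraulic power P = 6990 W.


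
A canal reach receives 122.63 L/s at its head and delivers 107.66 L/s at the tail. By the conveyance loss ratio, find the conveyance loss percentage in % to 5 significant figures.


Approach: apply the conveyance loss ratio, loss% = ((Q_head - Q_tail)/Q_head)*100.
loss = ((122.63 - 107.66)/122.63)*100 = 12.207 %
Therefore the conveyance loss percentage = 12.207 %.


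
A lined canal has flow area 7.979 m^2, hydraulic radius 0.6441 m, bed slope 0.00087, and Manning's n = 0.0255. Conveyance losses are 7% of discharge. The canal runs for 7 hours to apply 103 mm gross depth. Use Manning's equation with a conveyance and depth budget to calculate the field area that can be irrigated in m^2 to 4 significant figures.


Approach: apply Manning's equation with a conveyance and depth budget, Q = (1/n)*A*R^(2/3)*S^(1/2); Q_field = Q*(1-loss); Area = Q_field*t/(d/1000).
Step 1 — canal discharge (Manning's equation):
  Q = (1/0.0255) * 7.979 * 0.6441^(2/3) * 0.00087^(1/2) = 6.88341 m^3/s
Step 2 — delivered flow: Q_field = 6.88341*(1 - 7/100) = 6.40157 m^3/s
Step 3 — volume delivered: V = 6.40157 * 7*3600 = 161320 m^3
Step 4 — area served: A = V / (depth/1000) = 161320 / 0.103 = 1566000 m^2
Therefore the field area that can be irrigated = 1566000 m^2.


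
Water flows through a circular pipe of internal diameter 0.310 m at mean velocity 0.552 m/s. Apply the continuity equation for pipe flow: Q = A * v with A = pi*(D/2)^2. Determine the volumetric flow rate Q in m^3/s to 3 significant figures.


A = pi*(0.310/2)^2 = 0.075477 m^2
Q = 0.075477 * 0.552 = 0.0417 m^3/s
Therefore the volumetric flow rate Q = 0.0417 m^3/s.


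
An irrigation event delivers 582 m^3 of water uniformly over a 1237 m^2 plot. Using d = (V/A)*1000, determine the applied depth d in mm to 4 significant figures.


d = (582 / 1237) * 1000 = 470.5 mm
Therefore the applied depth d = 470.5 mm.


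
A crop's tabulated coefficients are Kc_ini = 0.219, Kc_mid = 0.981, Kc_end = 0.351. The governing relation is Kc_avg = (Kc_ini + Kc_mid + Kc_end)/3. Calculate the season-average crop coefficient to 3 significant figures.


Kc_avg = (0.219 + 0.981 + 0.351)/3 = 0.517
Therefore the season-average crop coefficient = 0.517.


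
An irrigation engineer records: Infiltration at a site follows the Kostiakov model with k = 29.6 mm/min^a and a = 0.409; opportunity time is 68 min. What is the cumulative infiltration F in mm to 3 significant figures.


Approach: apply the Kostiakov infiltration equation, F = k*t^a.
F = 29.6 * 68^0.409 = 166 mm
Therefore the cumulative infiltration F = 166 mm.


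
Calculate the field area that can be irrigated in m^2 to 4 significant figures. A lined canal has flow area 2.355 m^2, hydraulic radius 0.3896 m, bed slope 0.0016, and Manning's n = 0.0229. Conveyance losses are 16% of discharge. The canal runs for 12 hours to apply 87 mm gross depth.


Approach: apply Manning's equation with a conveyance and depth budget, Q = (1/n)*A*R^(2/3)*S^(1/2); Q_field = Q*(1-loss); Area = Q_field*t/(d/1000).
Step 1 — canal discharge (Manning's equation):
  Q = (1/0.0229) * 2.355 * 0.3896^(2/3) * 0.0016^(1/2) = 2.19429 m^3/s
Step 2 — delivered flow: Q_field = 2.19429*(1 - 16/100) = 1.84321 m^3/s
Step 3 — volume delivered: V = 1.84321 * 12*3600 = 79626.5 m^3
Step 4 — area served: A = V / (depth/1000) = 79626.5 / 0.087 = 915200 m^2
Therefore the field area that can be irrigated = 915200 m^2.


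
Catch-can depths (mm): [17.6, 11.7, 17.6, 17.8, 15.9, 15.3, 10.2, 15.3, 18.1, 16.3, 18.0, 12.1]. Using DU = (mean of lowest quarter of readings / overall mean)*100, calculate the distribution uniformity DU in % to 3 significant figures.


sorted lowest 3 of 12: [10.2, 11.7, 12.1] -> mean = 11.333 mm
overall mean = 15.492 mm
DU = (11.333/15.492)*100 = 73.2 %
Therefore the distribution uniformity DU = 73.2 %.


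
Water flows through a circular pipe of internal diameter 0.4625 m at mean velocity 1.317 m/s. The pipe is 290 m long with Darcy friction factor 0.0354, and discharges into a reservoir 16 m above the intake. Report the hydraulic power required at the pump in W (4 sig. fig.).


Approach: apply continuity + Darcy-Weisbach + hydraulic power, Q = A*v; hf = f*(L/D)*(v^2/(2g)); H = static + hf; P = rho*g*Q*H.
Step 1 — flow rate (continuity, Q = A*v):
  A = pi*(0.4625/2)^2 = 0.168002 m^2
  Q = 0.168002 * 1.317 = 0.221258 m^3/s
Step 2 — friction head loss (Darcy-Weisbach):
  hf = 0.0354 * (290/0.4625) * (1.317^2 / (2*9.81))
  hf = 1.96228 m
Step 3 — total head: H = 16 + 1.96228 = 17.9623 m
Step 4 — hydraulic power (P = rho*g*Q*H):
  P = 1000 * 9.81 * 0.221258 * 17.9623 = 38990 W
Therefore the hydraulic power required at the pump = 38990 W.


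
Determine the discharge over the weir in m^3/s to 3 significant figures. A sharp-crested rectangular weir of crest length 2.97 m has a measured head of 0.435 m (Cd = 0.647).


Approach: apply the rectangular weir equation, Q = (2/3)*Cd*L*sqrt(2g)*H^1.5.
Q = (2/3)*0.647*2.97*sqrt(2*9.81)*0.435^1.5 = 1.63 m^3/s
Therefore the discharge over the weir = 1.63 m^3/s.


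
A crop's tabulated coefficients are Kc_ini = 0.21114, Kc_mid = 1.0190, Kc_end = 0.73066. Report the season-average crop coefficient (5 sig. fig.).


Approach: apply a simple seasonal average, Kc_avg = (Kc_ini + Kc_mid + Kc_end)/3.
Kc_avg = (0.21114 + 1.0190 + 0.73066)/3 = 0.65360
Therefore the season-average crop coefficient = 0.65360.


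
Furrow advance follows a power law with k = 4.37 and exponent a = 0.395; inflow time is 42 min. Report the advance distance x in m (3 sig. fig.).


Approach: apply the power-law advance function, x = k*t^a.
x = 4.37 * 42^0.395 = 19.1 m
Therefore the advance distance x = 19.1 m.


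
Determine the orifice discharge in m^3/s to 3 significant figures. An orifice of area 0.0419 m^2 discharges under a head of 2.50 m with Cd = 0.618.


Approach: apply the orifice equation, Q = Cd*A*sqrt(2*g*h).
Q = 0.618 * 0.0419 * sqrt(2*9.81*2.50) = 0.181 m^3/s
Therefore the orifice discharge = 0.181 m^3/s.


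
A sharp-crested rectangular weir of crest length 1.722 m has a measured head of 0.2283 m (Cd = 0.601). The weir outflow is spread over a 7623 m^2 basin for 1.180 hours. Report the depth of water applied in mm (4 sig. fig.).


Approach: apply the rectangular weir equation with a volume-to-depth conversion, Q = (2/3)*Cd*L*sqrt(2g)*H^1.5; d = Q*t/A * 1000.
Step 1 — weir discharge:
  Q = (2/3)*0.601*1.722*sqrt(2*9.81)*0.2283^1.5 = 0.333369 m^3/s
Step 2 — volume: V = 0.333369 * 1.180*3600 = 1416.15 m^3
Step 3 — depth: d = V/A * 1000 = 1416.15/7623 * 1000 = 185.8 mm
Therefore the depth of water applied = 185.8 mm.


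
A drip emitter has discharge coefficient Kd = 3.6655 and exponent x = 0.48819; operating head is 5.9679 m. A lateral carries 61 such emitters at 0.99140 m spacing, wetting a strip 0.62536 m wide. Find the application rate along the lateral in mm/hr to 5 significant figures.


Approach: apply the emitter equation with a lateral mass balance, q = Kd*h^x; Q = n*q; rate = Q/(n*spacing*width).
Step 1 — single emitter flow (q = Kd*h^x):
  q = 3.6655 * 5.9679^0.48819 = 8.767616 L/hr
Step 2 — total lateral flow: Q = 61 * 8.767616 = 534.8246 L/hr
Step 3 — wetted area: A = 61 * 0.99140 * 0.62536 = 37.81890 m^2
Step 4 — application rate: Q/A = 534.8246/37.81890 = 14.142 mm/hr
Therefore the application rate along the lateral = 14.142 mm/hr.


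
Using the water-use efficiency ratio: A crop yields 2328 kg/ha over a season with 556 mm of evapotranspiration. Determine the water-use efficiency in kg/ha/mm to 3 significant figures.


Approach: apply the water-use efficiency ratio, WUE = yield/ET.
WUE = 2328 / 556 = 4.19 kg/ha/mm
Therefore the water-use efficiency = 4.19 kg/ha/mm.


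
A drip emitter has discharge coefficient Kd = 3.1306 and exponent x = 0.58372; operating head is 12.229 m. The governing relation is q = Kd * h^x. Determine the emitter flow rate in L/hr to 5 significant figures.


q = 3.1306 * 12.229^0.58372 = 13.501 L/hr
Therefore the emitter flow rate = 13.501 L/hr.


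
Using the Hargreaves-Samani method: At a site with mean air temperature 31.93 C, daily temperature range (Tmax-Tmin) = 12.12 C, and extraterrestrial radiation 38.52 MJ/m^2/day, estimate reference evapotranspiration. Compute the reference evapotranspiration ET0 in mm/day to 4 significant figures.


Approach: apply the Hargreaves-Samani method, ET0 = 0.0023*(Tmean+17.8)*sqrt(Tmax-Tmin)*0.408*Ra.
ET0 = 0.0023*(31.93+17.8)*sqrt(12.12)*0.408*38.52 = 6.258 mm/day
Therefore the reference evapotranspiration ET0 = 6.258 mm/day.


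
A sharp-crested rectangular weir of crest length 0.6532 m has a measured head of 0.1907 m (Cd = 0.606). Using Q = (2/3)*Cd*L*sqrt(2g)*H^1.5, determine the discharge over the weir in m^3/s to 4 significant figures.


Q = (2/3)*0.606*0.6532*sqrt(2*9.81)*0.1907^1.5 = 0.09734 m^3/s
Therefore the discharge over the weir = 0.09734 m^3/s.


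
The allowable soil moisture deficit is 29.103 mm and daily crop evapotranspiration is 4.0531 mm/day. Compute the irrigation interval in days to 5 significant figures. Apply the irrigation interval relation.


Approach: apply the irrigation interval relation, interval = SMD / ETc.
interval = 29.103 / 4.0531 = 7.1804 days
Therefore the irrigation interval = 7.1804 days.


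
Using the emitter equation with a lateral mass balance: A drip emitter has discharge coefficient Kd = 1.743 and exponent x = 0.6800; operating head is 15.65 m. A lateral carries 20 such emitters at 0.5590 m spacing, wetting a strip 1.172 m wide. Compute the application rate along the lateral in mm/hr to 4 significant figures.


Approach: apply the emitter equation with a lateral mass balance, q = Kd*h^x; Q = n*q; rate = Q/(n*spacing*width).
Step 1 — single emitter flow (q = Kd*h^x):
  q = 1.743 * 15.65^0.6800 = 11.3127 L/hr
Step 2 — total lateral flow: Q = 20 * 11.3127 = 226.254 L/hr
Step 3 — wetted area: A = 20 * 0.5590 * 1.172 = 13.1030 m^2
Step 4 — application rate: Q/A = 226.254/13.1030 = 17.27 mm/hr
Therefore the application rate along the lateral = 17.27 mm/hr.


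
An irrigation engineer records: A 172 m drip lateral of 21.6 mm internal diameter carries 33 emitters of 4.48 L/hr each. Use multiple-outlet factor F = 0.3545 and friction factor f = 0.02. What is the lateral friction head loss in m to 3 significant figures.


Approach: apply Darcy-Weisbach with the multiple-outlet F-factor, Q = n*q/(3600*1000) m^3/s; v = Q/A; hf = F*f*(L/D)*(v^2/(2g)).
Q = 33*4.48/(3600*1000) = 4.1067e-05 m^3/s
A = pi*(21.6e-3/2)^2 = 3.6644e-04 m^2, so v = Q/A = 0.11207 m/s
hf = 0.3545*0.02*(172/0.0216)*(0.11207^2/(2*9.81)) = 0.0361 m
Therefore the lateral friction head loss = 0.0361 m.


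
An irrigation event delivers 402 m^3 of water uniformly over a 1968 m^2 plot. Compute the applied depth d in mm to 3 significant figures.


Approach: apply depth from volume over area, d = (V/A)*1000.
d = (402 / 1968) * 1000 = 204 mm
Therefore the applied depth d = 204 mm.


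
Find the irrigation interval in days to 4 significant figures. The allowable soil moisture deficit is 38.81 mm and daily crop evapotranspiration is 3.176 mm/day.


Approach: apply the irrigation interval relation, interval = SMD / ETc.
interval = 38.81 / 3.176 = 12.22 days
Therefore the irrigation interval = 12.22 days.


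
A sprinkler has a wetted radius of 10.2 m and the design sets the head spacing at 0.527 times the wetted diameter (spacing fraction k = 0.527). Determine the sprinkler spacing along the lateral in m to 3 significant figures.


Approach: apply the sprinkler spacing rule (spacing as a fraction of wetted diameter), S = k*(2*R).
S = 0.527 * (2 * 10.2) = 10.8 m
Therefore the sprinkler spacing along the lateral = 10.8 m.


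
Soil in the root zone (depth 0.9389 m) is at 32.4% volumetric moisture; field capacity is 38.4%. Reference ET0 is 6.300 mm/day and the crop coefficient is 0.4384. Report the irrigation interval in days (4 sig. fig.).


Approach: apply soil-water budget scheduling, SMD = (FC-theta)/100*depth*1000; ETc = ET0*Kc; interval = SMD/ETc.
Step 1 — soil moisture deficit:
  SMD = (38.4 - 32.4)/100 * 0.9389 * 1000 = 56.3340 mm
Step 2 — daily crop ET (ETc = ET0*Kc):
  ETc = 6.300 * 0.4384 = 2.76192 mm/day
Step 3 — irrigation interval (SMD/ETc):
  interval = 56.3340 / 2.76192 = 20.40 days
Therefore the irrigation interval = 20.40 days.


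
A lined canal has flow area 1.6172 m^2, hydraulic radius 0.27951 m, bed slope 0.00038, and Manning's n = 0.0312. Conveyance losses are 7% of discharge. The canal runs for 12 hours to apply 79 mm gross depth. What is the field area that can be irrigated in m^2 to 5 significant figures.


Approach: apply Manning's equation with a conveyance and depth budget, Q = (1/n)*A*R^(2/3)*S^(1/2); Q_field = Q*(1-loss); Area = Q_field*t/(d/1000).
Step 1 — canal discharge (Manning's equation):
  Q = (1/0.0312) * 1.6172 * 0.27951^(2/3) * 0.00038^(1/2) = 0.4319490 m^3/s
Step 2 — delivered flow: Q_field = 0.4319490*(1 - 7/100) = 0.4017126 m^3/s
Step 3 — volume delivered: V = 0.4017126 * 12*3600 = 17353.98 m^3
Step 4 — area served: A = V / (depth/1000) = 17353.98 / 0.079 = 219670 m^2
Therefore the field area that can be irrigated = 219670 m^2.


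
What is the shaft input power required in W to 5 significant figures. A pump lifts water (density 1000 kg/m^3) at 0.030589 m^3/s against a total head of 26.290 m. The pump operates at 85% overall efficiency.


Approach: apply hydraulic power then efficiency conversion, P = rho*g*Q*H; P_in = P/eta.
Step 1 — hydraulic power (P = rho*g*Q*H):
  P = 1000 * 9.81 * 0.030589 * 26.290 = 7889.053 W
Step 2 — input power: P_in = P/eta = 7889.053 / 0.85 = 9281.2 W
Therefore the shaft input power required = 9281.2 W.


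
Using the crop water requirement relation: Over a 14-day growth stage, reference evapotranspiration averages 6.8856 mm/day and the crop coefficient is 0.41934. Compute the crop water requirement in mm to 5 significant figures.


Approach: apply the crop water requirement relation, CWR = ET0 * Kc * days.
CWR = 6.8856 * 0.41934 * 14 = 40.424 mm
Therefore the crop water requirement = 40.424 mm.


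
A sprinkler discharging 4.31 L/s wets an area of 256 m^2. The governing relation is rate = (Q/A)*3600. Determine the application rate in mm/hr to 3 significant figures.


rate = (4.31 / 256) * 3600 = 60.6 mm/hr
Therefore the application rate = 60.6 mm/hr.


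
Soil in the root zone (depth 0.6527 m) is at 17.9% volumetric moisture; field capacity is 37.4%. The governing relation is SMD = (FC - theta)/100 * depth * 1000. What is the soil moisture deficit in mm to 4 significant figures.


SMD = (37.4 - 17.9)/100 * 0.6527 * 1000 = 127.3 mm
Therefore the soil moisture deficit = 127.3 mm.


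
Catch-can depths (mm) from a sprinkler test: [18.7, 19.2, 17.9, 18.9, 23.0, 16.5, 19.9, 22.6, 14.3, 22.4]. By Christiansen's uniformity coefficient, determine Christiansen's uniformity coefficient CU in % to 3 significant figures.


Approach: apply Christiansen's uniformity coefficient, CU = (1 - mean_abs_deviation/mean)*100.
mean = 19.340 mm
mean |d_i - mean| = 2.1080 mm
CU = (1 - 2.1080/19.340)*100 = 89.1 %
Therefore Christiansen's uniformity coefficient CU = 89.1 %.


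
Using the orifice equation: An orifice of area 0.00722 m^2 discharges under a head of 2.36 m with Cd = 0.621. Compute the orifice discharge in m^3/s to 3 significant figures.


Approach: apply the orifice equation, Q = Cd*A*sqrt(2*g*h).
Q = 0.621 * 0.00722 * sqrt(2*9.81*2.36) = 0.0305 m^3/s
Therefore the orifice discharge = 0.0305 m^3/s.


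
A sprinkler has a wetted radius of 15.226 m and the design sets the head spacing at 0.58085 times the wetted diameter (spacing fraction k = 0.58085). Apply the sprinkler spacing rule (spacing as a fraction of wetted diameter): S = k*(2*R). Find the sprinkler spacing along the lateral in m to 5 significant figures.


S = 0.58085 * (2 * 15.226) = 17.688 m
Therefore the sprinkler spacing along the lateral = 17.688 m.


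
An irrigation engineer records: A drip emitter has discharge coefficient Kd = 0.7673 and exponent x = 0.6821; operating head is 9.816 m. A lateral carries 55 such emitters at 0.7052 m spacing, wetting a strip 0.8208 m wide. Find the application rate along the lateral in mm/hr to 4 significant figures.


Approach: apply the emitter equation with a lateral mass balance, q = Kd*h^x; Q = n*q; rate = Q/(n*spacing*width).
Step 1 — single emitter flow (q = Kd*h^x):
  q = 0.7673 * 9.816^0.6821 = 3.64388 L/hr
Step 2 — total lateral flow: Q = 55 * 3.64388 = 200.413 L/hr
Step 3 — wetted area: A = 55 * 0.7052 * 0.8208 = 31.8355 m^2
Step 4 — application rate: Q/A = 200.413/31.8355 = 6.295 mm/hr
Therefore the application rate along the lateral = 6.295 mm/hr.


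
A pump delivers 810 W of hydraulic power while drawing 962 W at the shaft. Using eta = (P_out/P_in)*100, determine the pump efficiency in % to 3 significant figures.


eta = (810 / 962) * 100 = 84.2 %
Therefore the pump efficiency = 84.2 %.


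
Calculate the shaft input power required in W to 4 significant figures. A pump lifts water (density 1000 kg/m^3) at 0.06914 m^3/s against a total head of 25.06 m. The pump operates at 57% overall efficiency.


Approach: apply hydraulic power then efficiency conversion, P = rho*g*Q*H; P_in = P/eta.
Step 1 — hydraulic power (P = rho*g*Q*H):
  P = 1000 * 9.81 * 0.06914 * 25.06 = 16997.3 W
Step 2 — input power: P_in = P/eta = 16997.3 / 0.57 = 29820 W
Therefore the shaft input power required = 29820 W.


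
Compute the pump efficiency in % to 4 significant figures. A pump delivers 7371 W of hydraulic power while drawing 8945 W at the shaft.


Approach: apply the efficiency ratio, eta = (P_out/P_in)*100.
eta = (7371 / 8945) * 100 = 82.40 %
Therefore the pump efficiency = 82.40 %.


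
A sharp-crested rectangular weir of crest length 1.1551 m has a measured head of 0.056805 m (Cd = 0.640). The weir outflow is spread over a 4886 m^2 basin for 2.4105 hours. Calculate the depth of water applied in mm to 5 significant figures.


Approach: apply the rectangular weir equation with a volume-to-depth conversion, Q = (2/3)*Cd*L*sqrt(2g)*H^1.5; d = Q*t/A * 1000.
Step 1 — weir discharge:
  Q = (2/3)*0.640*1.1551*sqrt(2*9.81)*0.056805^1.5 = 0.02955545 m^3/s
Step 2 — volume: V = 0.02955545 * 2.4105*3600 = 256.4763 m^3
Step 3 — depth: d = V/A * 1000 = 256.4763/4886 * 1000 = 52.492 mm
Therefore the depth of water applied = 52.492 mm.


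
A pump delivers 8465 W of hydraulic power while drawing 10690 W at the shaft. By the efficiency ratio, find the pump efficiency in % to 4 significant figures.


Approach: apply the efficiency ratio, eta = (P_out/P_in)*100.
eta = (8465 / 10690) * 100 = 79.19 %
Therefore the pump efficiency = 79.19 %.


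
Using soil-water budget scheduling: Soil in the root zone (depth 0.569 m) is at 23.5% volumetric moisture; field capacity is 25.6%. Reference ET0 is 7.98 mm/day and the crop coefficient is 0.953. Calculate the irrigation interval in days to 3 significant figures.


Approach: apply soil-water budget scheduling, SMD = (FC-theta)/100*depth*1000; ETc = ET0*Kc; interval = SMD/ETc.
Step 1 — soil moisture deficit:
  SMD = (25.6 - 23.5)/100 * 0.569 * 1000 = 11.949 mm
Step 2 — daily crop ET (ETc = ET0*Kc):
  ETc = 7.98 * 0.953 = 7.6049 mm/day
Step 3 — irrigation interval (SMD/ETc):
  interval = 11.949 / 7.6049 = 1.57 days
Therefore the irrigation interval = 1.57 days.


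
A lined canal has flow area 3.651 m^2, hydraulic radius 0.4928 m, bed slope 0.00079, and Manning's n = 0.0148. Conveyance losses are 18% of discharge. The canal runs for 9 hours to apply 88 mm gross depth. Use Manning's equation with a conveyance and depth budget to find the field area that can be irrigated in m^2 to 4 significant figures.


Approach: apply Manning's equation with a conveyance and depth budget, Q = (1/n)*A*R^(2/3)*S^(1/2); Q_field = Q*(1-loss); Area = Q_field*t/(d/1000).
Step 1 — canal discharge (Manning's equation):
  Q = (1/0.0148) * 3.651 * 0.4928^(2/3) * 0.00079^(1/2) = 4.32591 m^3/s
Step 2 — delivered flow: Q_field = 4.32591*(1 - 18/100) = 3.54725 m^3/s
Step 3 — volume delivered: V = 3.54725 * 9*3600 = 114931 m^3
Step 4 — area served: A = V / (depth/1000) = 114931 / 0.088 = 1306000 m^2
Therefore the field area that can be irrigated = 1306000 m^2.


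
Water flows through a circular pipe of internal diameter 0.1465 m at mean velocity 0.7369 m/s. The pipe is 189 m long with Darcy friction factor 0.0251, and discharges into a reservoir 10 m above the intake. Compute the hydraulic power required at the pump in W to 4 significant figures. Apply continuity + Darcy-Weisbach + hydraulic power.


Approach: apply continuity + Darcy-Weisbach + hydraulic power, Q = A*v; hf = f*(L/D)*(v^2/(2g)); H = static + hf; P = rho*g*Q*H.
Step 1 — flow rate (continuity, Q = A*v):
  A = pi*(0.1465/2)^2 = 0.0168564 m^2
  Q = 0.0168564 * 0.7369 = 0.0124215 m^3/s
Step 2 — friction head loss (Darcy-Weisbach):
  hf = 0.0251 * (189/0.1465) * (0.7369^2 / (2*9.81))
  hf = 0.896223 m
Step 3 — total head: H = 10 + 0.896223 = 10.8962 m
Step 4 — hydraulic power (P = rho*g*Q*H):
  P = 1000 * 9.81 * 0.0124215 * 10.8962 = 1328 W
Therefore the hydraulic power required at the pump = 1328 W.


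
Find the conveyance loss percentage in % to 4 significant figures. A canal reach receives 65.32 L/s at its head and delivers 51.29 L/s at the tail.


Approach: apply the conveyance loss ratio, loss% = ((Q_head - Q_tail)/Q_head)*100.
loss = ((65.32 - 51.29)/65.32)*100 = 21.48 %
Therefore the conveyance loss percentage = 21.48 %.


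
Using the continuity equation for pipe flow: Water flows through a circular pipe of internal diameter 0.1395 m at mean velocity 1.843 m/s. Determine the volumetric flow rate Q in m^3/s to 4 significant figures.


Approach: apply the continuity equation for pipe flow, Q = A * v with A = pi*(D/2)^2.
A = pi*(0.1395/2)^2 = 0.0152840 m^2
Q = 0.0152840 * 1.843 = 0.02817 m^3/s
Therefore the volumetric flow rate Q = 0.02817 m^3/s.


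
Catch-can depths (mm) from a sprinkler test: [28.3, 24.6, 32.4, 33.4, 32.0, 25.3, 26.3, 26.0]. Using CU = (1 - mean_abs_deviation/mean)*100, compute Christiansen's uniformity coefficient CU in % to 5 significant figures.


mean = 28.53750 mm
mean |d_i - mean| = 3.046875 mm
CU = (1 - 3.046875/28.53750)*100 = 89.323 %
Therefore Christiansen's uniformity coefficient CU = 89.323 %.


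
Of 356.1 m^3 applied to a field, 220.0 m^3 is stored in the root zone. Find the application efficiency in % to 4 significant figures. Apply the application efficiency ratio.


Approach: apply the application efficiency ratio, Ea = (stored/applied)*100.
Ea = (220.0/356.1)*100 = 61.78 %
Therefore the application efficiency = 61.78 %.


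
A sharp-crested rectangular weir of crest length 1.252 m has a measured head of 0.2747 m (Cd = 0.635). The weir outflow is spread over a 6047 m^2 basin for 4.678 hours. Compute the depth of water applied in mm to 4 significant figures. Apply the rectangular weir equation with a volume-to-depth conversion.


Approach: apply the rectangular weir equation with a volume-to-depth conversion, Q = (2/3)*Cd*L*sqrt(2g)*H^1.5; d = Q*t/A * 1000.
Step 1 — weir discharge:
  Q = (2/3)*0.635*1.252*sqrt(2*9.81)*0.2747^1.5 = 0.338006 m^3/s
Step 2 — volume: V = 0.338006 * 4.678*3600 = 5692.29 m^3
Step 3 — depth: d = V/A * 1000 = 5692.29/6047 * 1000 = 941.3 mm
Therefore the depth of water applied = 941.3 mm.


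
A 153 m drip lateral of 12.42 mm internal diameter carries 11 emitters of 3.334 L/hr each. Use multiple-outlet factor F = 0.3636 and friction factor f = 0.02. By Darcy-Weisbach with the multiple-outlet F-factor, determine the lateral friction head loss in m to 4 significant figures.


Approach: apply Darcy-Weisbach with the multiple-outlet F-factor, Q = n*q/(3600*1000) m^3/s; v = Q/A; hf = F*f*(L/D)*(v^2/(2g)).
Q = 11*3.334/(3600*1000) = 1.01872e-05 m^3/s
A = pi*(12.42e-3/2)^2 = 1.21153e-04 m^2, so v = Q/A = 0.0840858 m/s
hf = 0.3636*0.02*(153/0.01242)*(0.0840858^2/(2*9.81)) = 0.03228 m
Therefore the lateral friction head loss = 0.03228 m.


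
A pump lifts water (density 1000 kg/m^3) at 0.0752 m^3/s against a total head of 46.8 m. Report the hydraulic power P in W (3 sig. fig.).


Approach: apply the hydraulic power relation, P = rho*g*Q*H.
P = 1000 * 9.81 * 0.0752 * 46.8 = 34500 W
Therefore the hydraulic power P = 34500 W.


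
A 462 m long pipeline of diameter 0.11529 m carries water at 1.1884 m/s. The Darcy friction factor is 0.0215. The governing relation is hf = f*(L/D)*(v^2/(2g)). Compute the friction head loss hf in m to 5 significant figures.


hf = 0.0215 * (462/0.11529) * (1.1884^2 / (2*9.81))
hf = 6.2018 m
Therefore the friction head loss hf = 6.2018 m.
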